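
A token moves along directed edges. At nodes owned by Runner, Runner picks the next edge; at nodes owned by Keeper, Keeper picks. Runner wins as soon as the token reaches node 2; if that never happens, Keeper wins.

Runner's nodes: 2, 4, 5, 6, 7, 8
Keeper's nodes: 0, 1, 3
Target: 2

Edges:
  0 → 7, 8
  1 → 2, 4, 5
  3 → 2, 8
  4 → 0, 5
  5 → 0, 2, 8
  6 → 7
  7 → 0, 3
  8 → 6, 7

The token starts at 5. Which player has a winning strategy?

A0 = {2}
A1: add {5} — 5 (Runner) has 5→2.
5 ∈ A1, so Runner can force the target.

Runner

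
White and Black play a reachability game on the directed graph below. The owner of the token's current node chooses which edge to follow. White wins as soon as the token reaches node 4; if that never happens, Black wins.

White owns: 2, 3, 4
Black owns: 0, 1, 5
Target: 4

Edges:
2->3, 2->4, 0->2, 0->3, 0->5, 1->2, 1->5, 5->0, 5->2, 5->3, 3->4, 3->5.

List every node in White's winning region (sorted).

2, 3, 4

A0 = {4}
A1: add {2, 3} — 2 (White) has 2→4; 3 (White) has 3→4.
A2 = A1; e.g. 0 (Black) can still go to 5. Fixed point.
White's winning region = {2, 3, 4}.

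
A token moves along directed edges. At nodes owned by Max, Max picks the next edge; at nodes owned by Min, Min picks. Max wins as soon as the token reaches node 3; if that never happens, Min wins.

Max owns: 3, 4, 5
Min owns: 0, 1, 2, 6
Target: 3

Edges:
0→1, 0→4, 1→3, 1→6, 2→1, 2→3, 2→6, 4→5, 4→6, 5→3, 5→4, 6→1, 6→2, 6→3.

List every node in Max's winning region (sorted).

A0 = {3}
A1: add {5} — 5 (Max) has 5→3.
A2: add {4} — 4 (Max) has 4→5.
A3 = A2; e.g. 0 (Min) can still go to 1. Fixed point.
Max's winning region = {3, 4, 5}.

3, 4, 5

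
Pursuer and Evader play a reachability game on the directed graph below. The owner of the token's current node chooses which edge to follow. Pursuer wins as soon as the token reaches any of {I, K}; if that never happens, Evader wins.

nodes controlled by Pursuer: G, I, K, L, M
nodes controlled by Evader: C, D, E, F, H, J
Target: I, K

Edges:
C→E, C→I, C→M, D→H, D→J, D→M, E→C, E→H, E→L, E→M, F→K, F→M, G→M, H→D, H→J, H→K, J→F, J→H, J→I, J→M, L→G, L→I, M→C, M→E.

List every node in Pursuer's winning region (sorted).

I, K, L

A0 = {I, K}
A1: add {L} — L (Pursuer) has L→I.
A2 = A1; e.g. C (Evader) can still go to E. Fixed point.
Pursuer's winning region = {I, K, L}.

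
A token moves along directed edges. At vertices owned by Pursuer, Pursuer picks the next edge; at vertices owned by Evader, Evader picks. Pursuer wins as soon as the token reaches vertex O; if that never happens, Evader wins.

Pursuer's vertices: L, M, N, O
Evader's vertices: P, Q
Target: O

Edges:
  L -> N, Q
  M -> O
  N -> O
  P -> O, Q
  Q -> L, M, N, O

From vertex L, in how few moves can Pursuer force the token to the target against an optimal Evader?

2

A0 = {O}
A1: add {M, N} — M (Pursuer) has M→O; N (Pursuer) has N→O.
A2: add {L} — L (Pursuer) has L→N.
L enters the attractor at level 2, so Pursuer can force the target in 2 moves from there.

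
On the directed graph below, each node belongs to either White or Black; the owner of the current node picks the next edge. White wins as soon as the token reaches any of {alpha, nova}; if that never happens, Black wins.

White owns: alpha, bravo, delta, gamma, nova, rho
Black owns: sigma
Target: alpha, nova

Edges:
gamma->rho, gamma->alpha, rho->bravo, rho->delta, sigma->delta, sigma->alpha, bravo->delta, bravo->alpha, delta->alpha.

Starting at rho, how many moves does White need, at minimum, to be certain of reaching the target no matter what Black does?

A0 = {alpha, nova}
A1: add {bravo, delta, gamma} — gamma (White) has gamma→alpha; bravo (White) has bravo→alpha; delta (White) has delta→alpha.
A2: add {rho, sigma} — rho (White) has rho→bravo; sigma (Black): all of {delta, alpha} already in.
A2 = all vertices. Fixed point.
rho enters the attractor at level 2, so White can force the target in 2 moves from there.

2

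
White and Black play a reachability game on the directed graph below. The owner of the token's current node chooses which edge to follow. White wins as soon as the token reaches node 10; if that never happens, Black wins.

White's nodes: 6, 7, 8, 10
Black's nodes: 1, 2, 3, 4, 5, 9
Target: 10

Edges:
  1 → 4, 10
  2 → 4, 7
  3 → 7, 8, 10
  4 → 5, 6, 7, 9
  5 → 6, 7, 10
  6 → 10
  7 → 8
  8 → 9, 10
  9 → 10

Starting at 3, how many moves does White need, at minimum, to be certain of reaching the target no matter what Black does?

A0 = {10}
A1: add {6, 8, 9} — 6 (White) has 6→10; 8 (White) has 8→10; 9 (Black): all of {10} already in.
A2: add {7} — 7 (White) has 7→8.
A3: add {3, 5} — 3 (Black): all of {7, 8, 10} already in; 5 (Black): all of {6, 7, 10} already in.
3 enters the attractor at level 3, so White can force the target in 3 moves from there.

3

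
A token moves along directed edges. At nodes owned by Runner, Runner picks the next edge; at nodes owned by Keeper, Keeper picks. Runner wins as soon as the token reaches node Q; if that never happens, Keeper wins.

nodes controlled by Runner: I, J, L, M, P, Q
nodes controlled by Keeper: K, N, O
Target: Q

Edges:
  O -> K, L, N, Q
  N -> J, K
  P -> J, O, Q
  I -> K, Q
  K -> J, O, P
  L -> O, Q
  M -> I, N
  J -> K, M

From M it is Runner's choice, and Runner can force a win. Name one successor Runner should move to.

I

A0 = {Q}
A1: add {I, L, P} — I (Runner) has I→Q; L (Runner) has L→Q; P (Runner) has P→Q.
A2: add {M} — M (Runner) has M→I.
A3: add {J} — J (Runner) has J→M.
A4 = A3; e.g. K (Keeper) can still go to O. Fixed point.
From M, successor I is in the attractor (rank 1); the other successor N is not.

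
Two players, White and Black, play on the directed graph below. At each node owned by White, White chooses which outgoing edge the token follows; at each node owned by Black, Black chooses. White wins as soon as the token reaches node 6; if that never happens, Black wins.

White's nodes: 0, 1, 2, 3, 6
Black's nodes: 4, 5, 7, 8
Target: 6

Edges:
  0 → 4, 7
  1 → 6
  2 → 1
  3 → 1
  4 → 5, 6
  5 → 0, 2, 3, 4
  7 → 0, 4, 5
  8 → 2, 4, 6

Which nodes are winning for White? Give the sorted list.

1, 2, 3, 6

A0 = {6}
A1: add {1} — 1 (White) has 1→6.
A2: add {2, 3} — 2 (White) has 2→1; 3 (White) has 3→1.
A3 = A2; e.g. 0 (White) has no edge into A2. Fixed point.
White's winning region = {1, 2, 3, 6}.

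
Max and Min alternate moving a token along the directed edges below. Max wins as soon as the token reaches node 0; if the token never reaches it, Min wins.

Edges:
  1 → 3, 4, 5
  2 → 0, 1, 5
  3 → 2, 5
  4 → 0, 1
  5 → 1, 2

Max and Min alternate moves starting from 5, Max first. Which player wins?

Min

Track states (vertex, player-to-move).
A0 = {(0,Max), (0,Min)}
A1: add {(2,Max), (4,Max)}.
A2 = A1; e.g. (1,Max) stays out. (5,Max) never enters ⇒ Min avoids the target.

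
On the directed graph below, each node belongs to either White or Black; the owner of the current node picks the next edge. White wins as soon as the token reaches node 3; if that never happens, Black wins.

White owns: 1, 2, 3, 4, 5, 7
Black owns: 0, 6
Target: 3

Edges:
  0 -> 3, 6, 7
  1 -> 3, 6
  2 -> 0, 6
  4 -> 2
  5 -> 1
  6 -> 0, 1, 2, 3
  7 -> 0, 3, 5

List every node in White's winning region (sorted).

A0 = {3}
A1: add {1, 7} — 1 (White) has 1→3; 7 (White) has 7→3.
A2: add {5} — 5 (White) has 5→1.
A3 = A2; e.g. 0 (Black) can still go to 6. Fixed point.
White's winning region = {1, 3, 5, 7}.

1, 3, 5, 7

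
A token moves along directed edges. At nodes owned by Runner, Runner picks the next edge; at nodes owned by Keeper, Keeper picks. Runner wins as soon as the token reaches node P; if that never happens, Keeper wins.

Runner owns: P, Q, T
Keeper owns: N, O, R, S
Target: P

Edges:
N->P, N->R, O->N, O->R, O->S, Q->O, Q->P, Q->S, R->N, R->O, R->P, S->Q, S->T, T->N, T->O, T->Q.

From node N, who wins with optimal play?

A0 = {P}
A1: add {Q} — Q (Runner) has Q→P.
A2: add {T} — T (Runner) has T→Q.
A3: add {S} — S (Keeper): all of {Q, T} already in.
A4 = A3; e.g. N (Keeper) can still go to R. Fixed point.
N never enters the attractor, so Keeper can avoid the target forever.

Keeper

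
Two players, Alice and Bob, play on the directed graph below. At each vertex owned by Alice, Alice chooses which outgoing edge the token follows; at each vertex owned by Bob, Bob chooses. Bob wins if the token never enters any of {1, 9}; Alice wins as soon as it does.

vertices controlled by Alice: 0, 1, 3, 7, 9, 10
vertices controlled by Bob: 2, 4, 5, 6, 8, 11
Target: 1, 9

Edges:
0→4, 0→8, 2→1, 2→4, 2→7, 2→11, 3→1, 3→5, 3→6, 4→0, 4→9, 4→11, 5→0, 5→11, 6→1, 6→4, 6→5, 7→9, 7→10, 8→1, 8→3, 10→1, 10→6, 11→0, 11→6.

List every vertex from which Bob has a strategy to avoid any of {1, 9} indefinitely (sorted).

2, 4, 5, 6, 11

A0 = {1, 9}
A1: add {3, 7, 10} — 3 (Alice) has 3→1; 7 (Alice) has 7→9; 10 (Alice) has 10→1.
A2: add {8} — 8 (Bob): all of {1, 3} already in.
A3: add {0} — 0 (Alice) has 0→8.
A4 = A3; e.g. 2 (Bob) can still go to 4. Fixed point.
Alice's attractor = {0, 1, 3, 7, 8, 9, 10}; Bob avoids the target exactly from the complement.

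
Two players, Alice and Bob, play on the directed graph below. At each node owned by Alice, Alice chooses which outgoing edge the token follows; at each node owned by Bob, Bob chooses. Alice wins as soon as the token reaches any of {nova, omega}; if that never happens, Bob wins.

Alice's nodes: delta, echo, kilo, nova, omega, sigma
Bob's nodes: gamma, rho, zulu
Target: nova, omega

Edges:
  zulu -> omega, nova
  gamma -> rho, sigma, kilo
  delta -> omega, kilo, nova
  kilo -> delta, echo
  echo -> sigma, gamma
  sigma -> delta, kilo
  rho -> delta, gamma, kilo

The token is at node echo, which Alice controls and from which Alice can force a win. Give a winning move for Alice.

sigma

A0 = {nova, omega}
A1: add {delta, zulu} — zulu (Bob): all of {omega, nova} already in; delta (Alice) has delta→omega.
A2: add {kilo, sigma} — sigma (Alice) has sigma→delta; kilo (Alice) has kilo→delta.
A3: add {echo} — echo (Alice) has echo→sigma.
A4 = A3; e.g. rho (Bob) can still go to gamma. Fixed point.
From echo, successor sigma is in the attractor (rank 2); the other successor gamma is not.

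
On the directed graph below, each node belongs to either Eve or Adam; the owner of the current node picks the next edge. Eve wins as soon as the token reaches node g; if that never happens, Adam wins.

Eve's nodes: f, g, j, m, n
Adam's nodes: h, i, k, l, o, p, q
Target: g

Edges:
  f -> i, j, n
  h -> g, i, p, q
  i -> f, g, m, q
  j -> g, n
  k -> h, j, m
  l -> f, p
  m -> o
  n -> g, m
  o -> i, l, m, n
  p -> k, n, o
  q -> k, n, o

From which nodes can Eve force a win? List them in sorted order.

A0 = {g}
A1: add {j, n} — j (Eve) has j→g; n (Eve) has n→g.
A2: add {f} — f (Eve) has f→j.
A3 = A2; e.g. h (Adam) can still go to i. Fixed point.
Eve's winning region = {f, g, j, n}.

f, g, j, n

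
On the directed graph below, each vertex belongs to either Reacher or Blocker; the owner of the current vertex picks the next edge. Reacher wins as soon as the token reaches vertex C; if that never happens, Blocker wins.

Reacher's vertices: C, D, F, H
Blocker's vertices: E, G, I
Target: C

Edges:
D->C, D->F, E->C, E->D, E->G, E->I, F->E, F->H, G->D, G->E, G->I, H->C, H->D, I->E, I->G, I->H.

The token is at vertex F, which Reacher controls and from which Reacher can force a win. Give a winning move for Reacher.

A0 = {C}
A1: add {D, H} — D (Reacher) has D→C; H (Reacher) has H→C.
A2: add {F} — F (Reacher) has F→H.
A3 = A2; e.g. E (Blocker) can still go to G. Fixed point.
From F, successor H is in the attractor (rank 1); the other successor E is not.

H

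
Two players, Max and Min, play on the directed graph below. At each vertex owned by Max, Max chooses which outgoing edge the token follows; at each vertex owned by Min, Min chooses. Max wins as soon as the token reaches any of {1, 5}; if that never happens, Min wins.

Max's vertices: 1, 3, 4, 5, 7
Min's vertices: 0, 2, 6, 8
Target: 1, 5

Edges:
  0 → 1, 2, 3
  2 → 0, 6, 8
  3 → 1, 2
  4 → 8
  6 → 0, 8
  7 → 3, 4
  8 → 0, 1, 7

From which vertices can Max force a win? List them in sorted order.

1, 3, 5, 7

A0 = {1, 5}
A1: add {3} — 3 (Max) has 3→1.
A2: add {7} — 7 (Max) has 7→3.
A3 = A2; e.g. 0 (Min) can still go to 2. Fixed point.
Max's winning region = {1, 3, 5, 7}.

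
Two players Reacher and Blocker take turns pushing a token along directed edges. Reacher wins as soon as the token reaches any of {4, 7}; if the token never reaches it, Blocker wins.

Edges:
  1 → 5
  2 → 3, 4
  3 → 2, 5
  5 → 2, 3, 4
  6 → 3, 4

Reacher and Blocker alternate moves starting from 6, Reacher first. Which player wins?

Track states (vertex, player-to-move).
A0 = {(4,Reacher), (4,Blocker), (7,Reacher), (7,Blocker)}
A1: add {(2,Reacher), (5,Reacher), (6,Reacher)}.
(6,Reacher) ∈ A1 ⇒ Reacher forces the target.

Reacher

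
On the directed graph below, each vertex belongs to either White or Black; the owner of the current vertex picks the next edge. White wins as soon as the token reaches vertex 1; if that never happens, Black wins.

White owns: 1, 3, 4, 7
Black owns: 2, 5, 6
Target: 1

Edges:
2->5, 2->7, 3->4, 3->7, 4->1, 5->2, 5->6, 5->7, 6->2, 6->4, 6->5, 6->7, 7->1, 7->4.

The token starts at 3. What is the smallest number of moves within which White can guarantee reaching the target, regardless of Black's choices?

2

A0 = {1}
A1: add {4, 7} — 4 (White) has 4→1; 7 (White) has 7→1.
A2: add {3} — 3 (White) has 3→4.
A3 = A2; e.g. 2 (Black) can still go to 5. Fixed point.
3 enters the attractor at level 2, so White can force the target in 2 moves from there.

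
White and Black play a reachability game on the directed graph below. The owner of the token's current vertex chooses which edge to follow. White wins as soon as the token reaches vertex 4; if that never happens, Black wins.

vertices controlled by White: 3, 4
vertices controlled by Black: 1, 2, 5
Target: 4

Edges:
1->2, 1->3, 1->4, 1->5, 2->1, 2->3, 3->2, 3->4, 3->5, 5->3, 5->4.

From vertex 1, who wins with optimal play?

Black

A0 = {4}
A1: add {3} — 3 (White) has 3→4.
A2: add {5} — 5 (Black): all of {3, 4} already in.
A3 = A2; e.g. 1 (Black) can still go to 2. Fixed point.
1 never enters the attractor, so Black can avoid the target forever.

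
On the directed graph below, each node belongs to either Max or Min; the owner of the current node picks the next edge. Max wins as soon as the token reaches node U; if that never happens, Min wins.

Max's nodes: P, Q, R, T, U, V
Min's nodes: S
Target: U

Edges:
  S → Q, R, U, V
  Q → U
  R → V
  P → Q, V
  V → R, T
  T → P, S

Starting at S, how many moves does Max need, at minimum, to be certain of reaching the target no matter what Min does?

6

A0 = {U}
A1: add {Q} — Q (Max) has Q→U.
A2: add {P} — P (Max) has P→Q.
A3: add {T} — T (Max) has T→P.
A4: add {V} — V (Max) has V→T.
A5: add {R} — R (Max) has R→V.
A6: add {S} — S (Min): all of {Q, R, U, V} already in.
A6 = all vertices. Fixed point.
S enters the attractor at level 6, so Max can force the target in 6 moves from there.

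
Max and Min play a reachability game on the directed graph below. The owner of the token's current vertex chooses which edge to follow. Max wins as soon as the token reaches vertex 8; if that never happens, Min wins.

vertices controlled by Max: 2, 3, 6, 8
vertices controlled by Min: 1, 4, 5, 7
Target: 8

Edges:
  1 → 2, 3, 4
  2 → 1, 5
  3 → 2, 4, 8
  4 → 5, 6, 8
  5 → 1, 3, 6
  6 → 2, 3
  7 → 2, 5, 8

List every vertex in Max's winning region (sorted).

3, 6, 8

A0 = {8}
A1: add {3} — 3 (Max) has 3→8.
A2: add {6} — 6 (Max) has 6→3.
A3 = A2; e.g. 1 (Min) can still go to 2. Fixed point.
Max's winning region = {3, 6, 8}.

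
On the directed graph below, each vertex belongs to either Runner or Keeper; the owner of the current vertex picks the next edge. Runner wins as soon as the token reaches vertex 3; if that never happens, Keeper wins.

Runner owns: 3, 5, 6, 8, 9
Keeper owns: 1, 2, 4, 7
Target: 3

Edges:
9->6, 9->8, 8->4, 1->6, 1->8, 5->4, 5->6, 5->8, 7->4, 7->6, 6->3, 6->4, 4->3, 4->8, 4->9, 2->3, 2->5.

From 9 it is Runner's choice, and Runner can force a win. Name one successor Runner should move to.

A0 = {3}
A1: add {6} — 6 (Runner) has 6→3.
A2: add {5, 9} — 5 (Runner) has 5→6; 9 (Runner) has 9→6.
A3: add {2} — 2 (Keeper): all of {3, 5} already in.
A4 = A3; e.g. 1 (Keeper) can still go to 8. Fixed point.
From 9, successor 6 is in the attractor (rank 1); the other successor 8 is not.

6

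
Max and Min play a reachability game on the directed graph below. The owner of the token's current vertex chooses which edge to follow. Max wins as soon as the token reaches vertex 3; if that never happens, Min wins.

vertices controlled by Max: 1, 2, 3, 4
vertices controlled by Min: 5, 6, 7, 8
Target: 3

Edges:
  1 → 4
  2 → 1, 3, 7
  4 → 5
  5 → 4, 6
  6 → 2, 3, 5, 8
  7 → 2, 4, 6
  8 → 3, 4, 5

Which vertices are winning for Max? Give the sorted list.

2, 3

A0 = {3}
A1: add {2} — 2 (Max) has 2→3.
A2 = A1; e.g. 1 (Max) has no edge into A1. Fixed point.
Max's winning region = {2, 3}.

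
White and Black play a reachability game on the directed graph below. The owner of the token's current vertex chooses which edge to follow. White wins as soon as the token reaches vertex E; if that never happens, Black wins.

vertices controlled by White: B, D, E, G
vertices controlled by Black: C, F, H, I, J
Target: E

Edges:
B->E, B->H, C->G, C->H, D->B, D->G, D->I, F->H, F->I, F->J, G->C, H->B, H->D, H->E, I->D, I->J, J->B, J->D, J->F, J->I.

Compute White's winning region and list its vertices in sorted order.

A0 = {E}
A1: add {B} — B (White) has B→E.
A2: add {D} — D (White) has D→B.
A3: add {H} — H (Black): all of {B, D, E} already in.
A4 = A3; e.g. C (Black) can still go to G. Fixed point.
White's winning region = {B, D, E, H}.

B, D, E, H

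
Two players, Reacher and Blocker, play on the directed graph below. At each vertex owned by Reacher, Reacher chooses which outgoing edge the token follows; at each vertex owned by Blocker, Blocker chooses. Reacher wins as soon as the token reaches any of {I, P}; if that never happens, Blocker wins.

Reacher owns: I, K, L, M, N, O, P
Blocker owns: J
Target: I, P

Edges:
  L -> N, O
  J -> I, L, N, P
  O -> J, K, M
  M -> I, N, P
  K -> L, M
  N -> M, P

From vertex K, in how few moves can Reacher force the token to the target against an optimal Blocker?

2

A0 = {I, P}
A1: add {M, N} — M (Reacher) has M→I; N (Reacher) has N→P.
A2: add {K, L, O} — K (Reacher) has K→M; L (Reacher) has L→N; O (Reacher) has O→M.
K enters the attractor at level 2, so Reacher can force the target in 2 moves from there.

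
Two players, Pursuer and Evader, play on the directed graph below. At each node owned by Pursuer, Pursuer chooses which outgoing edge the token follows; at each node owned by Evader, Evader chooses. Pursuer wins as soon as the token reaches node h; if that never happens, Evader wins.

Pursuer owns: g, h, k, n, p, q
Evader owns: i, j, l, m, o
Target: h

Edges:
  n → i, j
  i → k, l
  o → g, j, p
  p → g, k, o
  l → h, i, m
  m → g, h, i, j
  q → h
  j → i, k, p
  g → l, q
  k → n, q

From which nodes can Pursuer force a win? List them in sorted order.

g, h, k, p, q

A0 = {h}
A1: add {q} — q (Pursuer) has q→h.
A2: add {g, k} — g (Pursuer) has g→q; k (Pursuer) has k→q.
A3: add {p} — p (Pursuer) has p→g.
A4 = A3; e.g. i (Evader) can still go to l. Fixed point.
Pursuer's winning region = {g, h, k, p, q}.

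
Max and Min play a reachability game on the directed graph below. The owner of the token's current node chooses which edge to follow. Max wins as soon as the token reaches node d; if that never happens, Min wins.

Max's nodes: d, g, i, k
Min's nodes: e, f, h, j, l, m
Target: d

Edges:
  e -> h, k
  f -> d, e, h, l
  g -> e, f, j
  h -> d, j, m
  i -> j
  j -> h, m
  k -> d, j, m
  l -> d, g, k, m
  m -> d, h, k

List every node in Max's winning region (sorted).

A0 = {d}
A1: add {k} — k (Max) has k→d.
A2 = A1; e.g. e (Min) can still go to h. Fixed point.
Max's winning region = {d, k}.

d, k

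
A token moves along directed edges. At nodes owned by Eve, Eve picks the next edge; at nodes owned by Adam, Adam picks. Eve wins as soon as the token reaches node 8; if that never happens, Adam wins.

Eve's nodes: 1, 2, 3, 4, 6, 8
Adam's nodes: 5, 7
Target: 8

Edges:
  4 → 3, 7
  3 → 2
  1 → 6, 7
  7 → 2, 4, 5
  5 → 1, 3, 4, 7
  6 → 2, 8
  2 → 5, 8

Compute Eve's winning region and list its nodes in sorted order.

A0 = {8}
A1: add {2, 6} — 2 (Eve) has 2→8; 6 (Eve) has 6→8.
A2: add {1, 3} — 1 (Eve) has 1→6; 3 (Eve) has 3→2.
A3: add {4} — 4 (Eve) has 4→3.
A4 = A3; e.g. 5 (Adam) can still go to 7. Fixed point.
Eve's winning region = {1, 2, 3, 4, 6, 8}.

1, 2, 3, 4, 6, 8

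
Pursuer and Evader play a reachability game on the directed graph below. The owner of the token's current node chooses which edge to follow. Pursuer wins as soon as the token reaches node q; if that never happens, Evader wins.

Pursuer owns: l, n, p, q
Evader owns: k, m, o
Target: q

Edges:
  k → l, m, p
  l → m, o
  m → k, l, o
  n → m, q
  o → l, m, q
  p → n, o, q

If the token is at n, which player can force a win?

A0 = {q}
A1: add {n, p} — n (Pursuer) has n→q; p (Pursuer) has p→q.
A2 = A1; e.g. k (Evader) can still go to l. Fixed point.
n ∈ A1, so Pursuer can force the target.

Pursuer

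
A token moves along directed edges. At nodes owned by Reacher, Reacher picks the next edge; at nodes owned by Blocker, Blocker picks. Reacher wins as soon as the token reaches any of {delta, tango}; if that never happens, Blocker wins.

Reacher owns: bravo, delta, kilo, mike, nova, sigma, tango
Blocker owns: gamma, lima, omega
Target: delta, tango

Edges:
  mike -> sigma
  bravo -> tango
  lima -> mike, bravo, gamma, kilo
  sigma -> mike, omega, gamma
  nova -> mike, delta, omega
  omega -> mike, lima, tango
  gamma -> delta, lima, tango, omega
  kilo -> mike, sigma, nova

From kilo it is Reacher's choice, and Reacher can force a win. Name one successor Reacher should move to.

nova

A0 = {delta, tango}
A1: add {bravo, nova} — bravo (Reacher) has bravo→tango; nova (Reacher) has nova→delta.
A2: add {kilo} — kilo (Reacher) has kilo→nova.
A3 = A2; e.g. mike (Reacher) has no edge into A2. Fixed point.
From kilo, successor nova is in the attractor (rank 1); the other successors mike, sigma are not.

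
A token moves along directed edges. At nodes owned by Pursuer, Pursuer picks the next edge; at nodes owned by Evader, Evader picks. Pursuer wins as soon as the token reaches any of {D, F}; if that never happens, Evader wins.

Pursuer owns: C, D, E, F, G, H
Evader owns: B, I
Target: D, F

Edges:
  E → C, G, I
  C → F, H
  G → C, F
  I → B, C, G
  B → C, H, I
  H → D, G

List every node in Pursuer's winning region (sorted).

A0 = {D, F}
A1: add {C, G, H} — C (Pursuer) has C→F; G (Pursuer) has G→F; H (Pursuer) has H→D.
A2: add {E} — E (Pursuer) has E→C.
A3 = A2; e.g. B (Evader) can still go to I. Fixed point.
Pursuer's winning region = {C, D, E, F, G, H}.

C, D, E, F, G, H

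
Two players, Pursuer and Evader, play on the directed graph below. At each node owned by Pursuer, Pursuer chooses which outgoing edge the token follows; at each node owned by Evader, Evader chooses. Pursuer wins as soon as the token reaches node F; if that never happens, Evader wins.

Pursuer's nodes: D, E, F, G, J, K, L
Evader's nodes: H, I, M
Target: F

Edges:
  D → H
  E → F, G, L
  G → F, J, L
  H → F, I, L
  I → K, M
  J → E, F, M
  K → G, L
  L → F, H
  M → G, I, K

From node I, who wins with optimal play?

Evader

A0 = {F}
A1: add {E, G, J, L} — E (Pursuer) has E→F; G (Pursuer) has G→F; J (Pursuer) has J→F; L (Pursuer) has L→F.
A2: add {K} — K (Pursuer) has K→G.
A3 = A2; e.g. D (Pursuer) has no edge into A2. Fixed point.
I never enters the attractor, so Evader can avoid the target forever.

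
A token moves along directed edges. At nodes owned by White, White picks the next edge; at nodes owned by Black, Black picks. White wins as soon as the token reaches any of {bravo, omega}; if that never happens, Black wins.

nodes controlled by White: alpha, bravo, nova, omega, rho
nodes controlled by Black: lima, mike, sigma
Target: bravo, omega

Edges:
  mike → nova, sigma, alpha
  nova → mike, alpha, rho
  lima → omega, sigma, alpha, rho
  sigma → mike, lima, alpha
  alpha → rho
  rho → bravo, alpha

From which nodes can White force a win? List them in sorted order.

A0 = {bravo, omega}
A1: add {rho} — rho (White) has rho→bravo.
A2: add {alpha, nova} — nova (White) has nova→rho; alpha (White) has alpha→rho.
A3 = A2; e.g. mike (Black) can still go to sigma. Fixed point.
White's winning region = {alpha, bravo, nova, omega, rho}.

alpha, bravo, nova, omega, rho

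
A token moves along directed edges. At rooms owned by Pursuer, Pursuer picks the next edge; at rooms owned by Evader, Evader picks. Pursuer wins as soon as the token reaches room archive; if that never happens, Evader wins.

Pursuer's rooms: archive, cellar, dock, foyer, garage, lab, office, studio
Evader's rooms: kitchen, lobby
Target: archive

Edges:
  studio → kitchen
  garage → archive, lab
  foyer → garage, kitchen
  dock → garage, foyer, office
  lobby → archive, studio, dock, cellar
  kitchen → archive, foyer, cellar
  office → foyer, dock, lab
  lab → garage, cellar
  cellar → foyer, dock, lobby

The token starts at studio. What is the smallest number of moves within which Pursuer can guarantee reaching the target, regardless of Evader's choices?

A0 = {archive}
A1: add {garage} — garage (Pursuer) has garage→archive.
A2: add {dock, foyer, lab} — foyer (Pursuer) has foyer→garage; dock (Pursuer) has dock→garage; lab (Pursuer) has lab→garage.
A3: add {cellar, office} — office (Pursuer) has office→foyer; cellar (Pursuer) has cellar→foyer.
A4: add {kitchen} — kitchen (Evader): all of {archive, foyer, cellar} already in.
A5: add {studio} — studio (Pursuer) has studio→kitchen.
studio enters the attractor at level 5, so Pursuer can force the target in 5 moves from there.

5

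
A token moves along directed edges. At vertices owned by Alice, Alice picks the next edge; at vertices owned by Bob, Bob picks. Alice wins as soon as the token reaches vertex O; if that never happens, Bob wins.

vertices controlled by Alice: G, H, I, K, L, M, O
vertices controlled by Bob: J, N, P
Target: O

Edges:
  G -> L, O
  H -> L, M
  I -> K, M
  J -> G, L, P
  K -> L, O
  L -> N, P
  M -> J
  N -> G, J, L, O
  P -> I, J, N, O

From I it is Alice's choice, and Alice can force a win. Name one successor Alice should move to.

A0 = {O}
A1: add {G, K} — G (Alice) has G→O; K (Alice) has K→O.
A2: add {I} — I (Alice) has I→K.
A3 = A2; e.g. H (Alice) has no edge into A2. Fixed point.
From I, successor K is in the attractor (rank 1); the other successor M is not.

K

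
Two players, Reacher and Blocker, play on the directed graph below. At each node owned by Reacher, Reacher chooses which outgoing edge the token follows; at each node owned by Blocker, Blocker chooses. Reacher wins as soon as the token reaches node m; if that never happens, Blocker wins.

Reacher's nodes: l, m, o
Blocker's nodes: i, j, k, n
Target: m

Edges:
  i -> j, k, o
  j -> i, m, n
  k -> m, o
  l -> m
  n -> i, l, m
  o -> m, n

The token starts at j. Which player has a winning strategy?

A0 = {m}
A1: add {l, o} — l (Reacher) has l→m; o (Reacher) has o→m.
A2: add {k} — k (Blocker): all of {m, o} already in.
A3 = A2; e.g. i (Blocker) can still go to j. Fixed point.
j never enters the attractor, so Blocker can avoid the target forever.

Blocker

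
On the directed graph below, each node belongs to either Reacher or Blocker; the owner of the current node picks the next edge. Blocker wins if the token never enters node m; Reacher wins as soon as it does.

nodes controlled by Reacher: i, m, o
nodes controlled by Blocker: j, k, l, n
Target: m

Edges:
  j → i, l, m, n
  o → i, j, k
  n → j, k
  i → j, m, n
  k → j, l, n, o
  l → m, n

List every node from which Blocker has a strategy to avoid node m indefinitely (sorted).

j, k, l, n

A0 = {m}
A1: add {i} — i (Reacher) has i→m.
A2: add {o} — o (Reacher) has o→i.
A3 = A2; e.g. j (Blocker) can still go to l. Fixed point.
Reacher's attractor = {i, m, o}; Blocker avoids the target exactly from the complement.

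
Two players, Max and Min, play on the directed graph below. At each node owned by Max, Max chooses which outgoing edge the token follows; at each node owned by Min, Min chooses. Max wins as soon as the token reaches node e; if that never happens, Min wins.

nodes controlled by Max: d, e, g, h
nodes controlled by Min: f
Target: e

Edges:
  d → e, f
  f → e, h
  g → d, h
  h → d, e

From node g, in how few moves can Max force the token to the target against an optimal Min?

2

A0 = {e}
A1: add {d, h} — d (Max) has d→e; h (Max) has h→e.
A2: add {f, g} — f (Min): all of {e, h} already in; g (Max) has g→d.
A2 = all vertices. Fixed point.
g enters the attractor at level 2, so Max can force the target in 2 moves from there.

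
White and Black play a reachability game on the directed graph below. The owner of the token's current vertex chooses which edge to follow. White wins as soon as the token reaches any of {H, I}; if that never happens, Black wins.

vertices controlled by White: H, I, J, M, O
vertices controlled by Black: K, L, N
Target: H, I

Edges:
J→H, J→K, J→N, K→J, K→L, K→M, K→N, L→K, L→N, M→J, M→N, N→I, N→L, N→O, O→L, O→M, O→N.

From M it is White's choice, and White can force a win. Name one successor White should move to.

A0 = {H, I}
A1: add {J} — J (White) has J→H.
A2: add {M} — M (White) has M→J.
A3: add {O} — O (White) has O→M.
A4 = A3; e.g. K (Black) can still go to L. Fixed point.
From M, successor J is in the attractor (rank 1); the other successor N is not.

J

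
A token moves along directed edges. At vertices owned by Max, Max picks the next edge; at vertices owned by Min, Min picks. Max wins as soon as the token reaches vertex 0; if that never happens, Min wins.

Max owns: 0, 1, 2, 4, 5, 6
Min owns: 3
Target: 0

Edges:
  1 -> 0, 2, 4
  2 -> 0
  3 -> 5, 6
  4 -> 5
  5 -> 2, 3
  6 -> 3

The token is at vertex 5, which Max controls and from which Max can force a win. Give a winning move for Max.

A0 = {0}
A1: add {1, 2} — 1 (Max) has 1→0; 2 (Max) has 2→0.
A2: add {5} — 5 (Max) has 5→2.
A3: add {4} — 4 (Max) has 4→5.
A4 = A3; e.g. 3 (Min) can still go to 6. Fixed point.
From 5, successor 2 is in the attractor (rank 1); the other successor 3 is not.

2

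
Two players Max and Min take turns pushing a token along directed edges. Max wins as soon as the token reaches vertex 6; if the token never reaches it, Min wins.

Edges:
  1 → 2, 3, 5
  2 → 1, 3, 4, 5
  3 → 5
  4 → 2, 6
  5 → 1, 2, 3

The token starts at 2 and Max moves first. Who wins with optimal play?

Min

Track states (vertex, player-to-move).
A0 = {(6,Max), (6,Min)}
A1: add {(4,Max)}.
A2 = A1; e.g. (1,Max) stays out. (2,Max) never enters ⇒ Min avoids the target.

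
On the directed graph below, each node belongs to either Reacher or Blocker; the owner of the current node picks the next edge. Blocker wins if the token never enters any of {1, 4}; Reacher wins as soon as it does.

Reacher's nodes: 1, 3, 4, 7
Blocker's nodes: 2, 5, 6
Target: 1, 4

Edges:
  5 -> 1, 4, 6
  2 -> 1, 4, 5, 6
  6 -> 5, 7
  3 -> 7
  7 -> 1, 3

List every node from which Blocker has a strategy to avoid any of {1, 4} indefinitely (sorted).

2, 5, 6

A0 = {1, 4}
A1: add {7} — 7 (Reacher) has 7→1.
A2: add {3} — 3 (Reacher) has 3→7.
A3 = A2; e.g. 2 (Blocker) can still go to 5. Fixed point.
Reacher's attractor = {1, 3, 4, 7}; Blocker avoids the target exactly from the complement.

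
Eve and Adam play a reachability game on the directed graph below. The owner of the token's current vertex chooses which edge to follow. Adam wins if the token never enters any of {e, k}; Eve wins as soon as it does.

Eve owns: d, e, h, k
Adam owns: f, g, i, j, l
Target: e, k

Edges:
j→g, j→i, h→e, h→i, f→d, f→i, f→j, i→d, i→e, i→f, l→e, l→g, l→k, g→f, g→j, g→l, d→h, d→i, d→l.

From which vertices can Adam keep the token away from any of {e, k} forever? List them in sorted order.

f, g, i, j, l

A0 = {e, k}
A1: add {h} — h (Eve) has h→e.
A2: add {d} — d (Eve) has d→h.
A3 = A2; e.g. f (Adam) can still go to i. Fixed point.
Eve's attractor = {d, e, h, k}; Adam avoids the target exactly from the complement.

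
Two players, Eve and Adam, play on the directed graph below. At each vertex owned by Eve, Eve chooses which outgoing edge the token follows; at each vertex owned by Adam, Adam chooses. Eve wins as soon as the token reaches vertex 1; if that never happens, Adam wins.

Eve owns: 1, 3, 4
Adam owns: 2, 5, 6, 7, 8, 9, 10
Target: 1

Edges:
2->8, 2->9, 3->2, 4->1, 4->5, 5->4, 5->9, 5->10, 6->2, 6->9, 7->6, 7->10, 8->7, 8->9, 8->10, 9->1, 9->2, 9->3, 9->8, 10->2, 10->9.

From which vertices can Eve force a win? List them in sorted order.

A0 = {1}
A1: add {4} — 4 (Eve) has 4→1.
A2 = A1; e.g. 2 (Adam) can still go to 8. Fixed point.
Eve's winning region = {1, 4}.

1, 4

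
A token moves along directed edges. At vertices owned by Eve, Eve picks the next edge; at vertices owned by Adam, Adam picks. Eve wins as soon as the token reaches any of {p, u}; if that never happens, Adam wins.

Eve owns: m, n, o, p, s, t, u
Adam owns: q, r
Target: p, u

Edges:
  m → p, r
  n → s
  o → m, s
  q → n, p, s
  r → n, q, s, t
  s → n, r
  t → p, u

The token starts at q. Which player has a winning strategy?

A0 = {p, u}
A1: add {m, t} — m (Eve) has m→p; t (Eve) has t→p.
A2: add {o} — o (Eve) has o→m.
A3 = A2; e.g. n (Eve) has no edge into A2. Fixed point.
q never enters the attractor, so Adam can avoid the target forever.

Adam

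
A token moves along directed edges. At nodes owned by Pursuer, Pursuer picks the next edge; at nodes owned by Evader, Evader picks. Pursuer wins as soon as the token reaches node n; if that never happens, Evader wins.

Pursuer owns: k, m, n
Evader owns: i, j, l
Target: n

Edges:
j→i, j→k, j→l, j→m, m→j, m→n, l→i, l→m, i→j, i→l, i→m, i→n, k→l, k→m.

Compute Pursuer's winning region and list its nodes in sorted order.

A0 = {n}
A1: add {m} — m (Pursuer) has m→n.
A2: add {k} — k (Pursuer) has k→m.
A3 = A2; e.g. i (Evader) can still go to j. Fixed point.
Pursuer's winning region = {k, m, n}.

k, m, n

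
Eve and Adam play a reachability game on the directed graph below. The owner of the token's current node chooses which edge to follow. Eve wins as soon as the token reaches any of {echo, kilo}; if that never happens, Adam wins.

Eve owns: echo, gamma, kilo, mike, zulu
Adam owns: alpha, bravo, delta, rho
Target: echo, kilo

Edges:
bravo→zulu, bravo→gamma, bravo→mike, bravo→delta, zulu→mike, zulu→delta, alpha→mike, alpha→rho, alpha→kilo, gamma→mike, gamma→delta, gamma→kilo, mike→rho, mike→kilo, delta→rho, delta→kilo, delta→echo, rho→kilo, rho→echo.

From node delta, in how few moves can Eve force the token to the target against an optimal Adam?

2

A0 = {echo, kilo}
A1: add {gamma, mike, rho} — gamma (Eve) has gamma→kilo; mike (Eve) has mike→kilo; rho (Adam): all of {kilo, echo} already in.
A2: add {alpha, delta, zulu} — zulu (Eve) has zulu→mike; alpha (Adam): all of {mike, rho, kilo} already in; delta (Adam): all of {rho, kilo, echo} already in.
delta enters the attractor at level 2, so Eve can force the target in 2 moves from there.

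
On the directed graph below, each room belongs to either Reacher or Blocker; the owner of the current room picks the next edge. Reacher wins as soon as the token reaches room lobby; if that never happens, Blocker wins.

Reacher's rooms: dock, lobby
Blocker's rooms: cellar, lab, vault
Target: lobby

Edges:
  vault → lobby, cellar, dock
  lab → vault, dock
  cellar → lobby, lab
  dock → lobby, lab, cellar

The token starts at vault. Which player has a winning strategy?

A0 = {lobby}
A1: add {dock} — dock (Reacher) has dock→lobby.
A2 = A1; e.g. vault (Blocker) can still go to cellar. Fixed point.
vault never enters the attractor, so Blocker can avoid the target forever.

Blocker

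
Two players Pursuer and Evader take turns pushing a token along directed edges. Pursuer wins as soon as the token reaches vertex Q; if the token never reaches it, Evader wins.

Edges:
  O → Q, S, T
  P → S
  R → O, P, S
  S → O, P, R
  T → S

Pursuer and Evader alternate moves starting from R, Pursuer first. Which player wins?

Track states (vertex, player-to-move).
A0 = {(Q,Pursuer), (Q,Evader)}
A1: add {(O,Pursuer)}.
A2 = A1; e.g. (O,Evader) stays out. (R,Pursuer) never enters ⇒ Evader avoids the target.

Evader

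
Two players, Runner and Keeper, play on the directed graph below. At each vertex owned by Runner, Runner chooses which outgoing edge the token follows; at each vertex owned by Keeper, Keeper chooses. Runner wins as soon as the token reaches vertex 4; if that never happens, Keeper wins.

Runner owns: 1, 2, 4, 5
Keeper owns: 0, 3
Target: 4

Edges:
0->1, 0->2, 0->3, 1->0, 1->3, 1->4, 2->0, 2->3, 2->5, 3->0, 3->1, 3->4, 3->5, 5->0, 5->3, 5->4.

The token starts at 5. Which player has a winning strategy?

Runner

A0 = {4}
A1: add {1, 5} — 1 (Runner) has 1→4; 5 (Runner) has 5→4.
5 ∈ A1, so Runner can force the target.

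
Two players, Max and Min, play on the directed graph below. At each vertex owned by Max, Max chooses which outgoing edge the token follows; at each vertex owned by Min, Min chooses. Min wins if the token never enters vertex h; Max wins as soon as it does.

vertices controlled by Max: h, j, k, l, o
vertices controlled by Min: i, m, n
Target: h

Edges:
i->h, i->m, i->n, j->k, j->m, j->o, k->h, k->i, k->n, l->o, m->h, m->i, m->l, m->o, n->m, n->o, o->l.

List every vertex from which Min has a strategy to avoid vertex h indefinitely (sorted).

A0 = {h}
A1: add {k} — k (Max) has k→h.
A2: add {j} — j (Max) has j→k.
A3 = A2; e.g. i (Min) can still go to m. Fixed point.
Max's attractor = {h, j, k}; Min avoids the target exactly from the complement.

i, l, m, n, o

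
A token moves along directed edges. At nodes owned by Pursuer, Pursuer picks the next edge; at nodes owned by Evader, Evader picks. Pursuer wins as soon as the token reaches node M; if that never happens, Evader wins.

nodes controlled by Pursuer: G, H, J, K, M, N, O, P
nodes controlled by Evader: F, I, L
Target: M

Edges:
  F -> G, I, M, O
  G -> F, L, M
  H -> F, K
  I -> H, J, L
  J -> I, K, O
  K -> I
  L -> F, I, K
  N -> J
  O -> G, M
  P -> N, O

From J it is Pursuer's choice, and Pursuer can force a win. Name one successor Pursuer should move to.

A0 = {M}
A1: add {G, O} — G (Pursuer) has G→M; O (Pursuer) has O→M.
A2: add {J, P} — J (Pursuer) has J→O; P (Pursuer) has P→O.
A3: add {N} — N (Pursuer) has N→J.
A4 = A3; e.g. F (Evader) can still go to I. Fixed point.
From J, successor O is in the attractor (rank 1); the other successors I, K are not.

O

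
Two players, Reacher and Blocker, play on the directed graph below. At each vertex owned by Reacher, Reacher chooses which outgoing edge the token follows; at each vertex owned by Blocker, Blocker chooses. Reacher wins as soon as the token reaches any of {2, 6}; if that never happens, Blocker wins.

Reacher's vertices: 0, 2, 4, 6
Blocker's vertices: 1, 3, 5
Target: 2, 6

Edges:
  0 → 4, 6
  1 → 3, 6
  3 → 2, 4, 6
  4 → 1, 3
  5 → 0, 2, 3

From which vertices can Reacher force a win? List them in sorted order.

0, 2, 6

A0 = {2, 6}
A1: add {0} — 0 (Reacher) has 0→6.
A2 = A1; e.g. 1 (Blocker) can still go to 3. Fixed point.
Reacher's winning region = {0, 2, 6}.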